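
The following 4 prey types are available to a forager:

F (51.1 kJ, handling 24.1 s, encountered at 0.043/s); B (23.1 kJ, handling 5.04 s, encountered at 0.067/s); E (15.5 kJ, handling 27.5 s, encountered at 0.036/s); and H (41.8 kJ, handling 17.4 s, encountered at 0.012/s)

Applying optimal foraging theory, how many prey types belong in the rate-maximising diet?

3

Profitabilities (E/h, kJ/s): B 4.58, H 2.4, F 2.12, E 0.564. Add prey in this order while the next type's profitability exceeds the intake rate on those already taken.
Rate on top 1: 1.157. H: 2.4 > 1.157 → include.
Rate on top 2: 1.325. F: 2.12 > 1.325 → include.
Rate on top 3: 1.644. E: 0.564 < 1.644 → exclude; stop.
Optimal diet: B, H, F — 3 of 4 types.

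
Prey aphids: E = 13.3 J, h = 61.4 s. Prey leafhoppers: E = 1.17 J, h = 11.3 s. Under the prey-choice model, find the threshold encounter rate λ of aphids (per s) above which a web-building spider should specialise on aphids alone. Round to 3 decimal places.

0.015 per s

The zero-one rule: include leafhoppers iff E₂/h₂ > λE₁/(1+λh₁). Equality gives the switch point.
λE₁h₂ = E₂ + λE₂h₁ ⇒ λ = E₂/(E₁h₂ − E₂h₁) = 1.17/(150.3 − 71.84) = 0.01491 per s.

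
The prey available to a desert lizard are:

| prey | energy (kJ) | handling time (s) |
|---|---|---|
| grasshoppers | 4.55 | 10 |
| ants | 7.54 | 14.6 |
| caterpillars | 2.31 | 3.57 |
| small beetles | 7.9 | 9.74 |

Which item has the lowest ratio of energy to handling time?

Profitability E/h (kJ/s): grasshoppers = 4.55/10 = 0.455, ants = 7.54/14.6 = 0.516, caterpillars = 2.31/3.57 = 0.647, small beetles = 7.9/9.74 = 0.811.
Ranked: small beetles > caterpillars > ants > grasshoppers.

grasshoppers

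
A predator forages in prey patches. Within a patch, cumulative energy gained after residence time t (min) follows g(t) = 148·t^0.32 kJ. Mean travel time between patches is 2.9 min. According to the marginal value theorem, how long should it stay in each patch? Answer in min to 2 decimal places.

Maximise g(t)/(T+t): set derivative to zero → g'(t)(T+t) = g(t).
g'(t) = 0.32·148·t^-0.68. Setting 0.32·148·t^-0.68 = 148·t^0.32/(2.9+t) gives 0.32(2.9+t) = t, so 0.68·t = 0.32×2.9.
t* = 0.32×2.9/0.68 = 1.365 min.

1.36 min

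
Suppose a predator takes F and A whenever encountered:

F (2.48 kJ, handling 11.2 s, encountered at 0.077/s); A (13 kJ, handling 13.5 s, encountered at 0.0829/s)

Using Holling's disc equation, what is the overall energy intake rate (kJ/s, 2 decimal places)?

R = Σλ_iE_i / (1 + Σλ_ih_i)
Numerator: 0.077×2.48 + 0.0829×13 = 1.269
Denominator: 1 + 0.077×11.2 + 0.0829×13.5 = 2.982
R = 1.269/2.982 = 0.4255 kJ/s

0.43 kJ/s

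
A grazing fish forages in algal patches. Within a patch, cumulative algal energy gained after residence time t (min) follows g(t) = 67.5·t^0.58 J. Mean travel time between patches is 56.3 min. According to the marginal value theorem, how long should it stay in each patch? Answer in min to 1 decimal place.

Maximise g(t)/(T+t): set derivative to zero → g'(t)(T+t) = g(t).
g'(t) = 0.58·67.5·t^-0.42. Setting 0.58·67.5·t^-0.42 = 67.5·t^0.58/(56.3+t) gives 0.58(56.3+t) = t, so 0.42·t = 0.58×56.3.
t* = 0.58×56.3/0.42 = 77.75 min.

77.7 min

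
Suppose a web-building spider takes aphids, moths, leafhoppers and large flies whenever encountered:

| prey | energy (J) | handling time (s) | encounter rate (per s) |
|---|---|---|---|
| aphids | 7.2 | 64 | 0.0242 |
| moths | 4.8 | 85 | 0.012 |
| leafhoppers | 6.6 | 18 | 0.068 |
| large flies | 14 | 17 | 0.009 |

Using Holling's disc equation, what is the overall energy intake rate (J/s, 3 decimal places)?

Energy encountered per unit search time: 0.0242×7.2 + 0.012×4.8 + 0.068×6.6 + 0.009×14 = 0.8066 J/s.
Handling time per unit search time: 0.0242×64 + 0.012×85 + 0.068×18 + 0.009×17 = 3.946.
Rate = 0.8066/(1 + 3.946) = 0.1631 J/s.

0.163 J/s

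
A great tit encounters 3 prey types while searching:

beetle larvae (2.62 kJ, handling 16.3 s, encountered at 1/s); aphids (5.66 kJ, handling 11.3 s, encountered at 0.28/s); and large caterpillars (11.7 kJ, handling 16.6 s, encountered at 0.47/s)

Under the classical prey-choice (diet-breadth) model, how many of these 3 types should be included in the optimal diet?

E/h in descending order: large caterpillars 0.705, aphids 0.501, beetle larvae 0.161 kJ/s. The optimal diet is the largest prefix of this list for which every included type satisfies E_i/h_i > R on the types above it.
Rate on top 1: 0.6247. aphids: 0.501 < 0.6247 → exclude; stop.
Optimal diet: large caterpillars — 1 of 3 types.

1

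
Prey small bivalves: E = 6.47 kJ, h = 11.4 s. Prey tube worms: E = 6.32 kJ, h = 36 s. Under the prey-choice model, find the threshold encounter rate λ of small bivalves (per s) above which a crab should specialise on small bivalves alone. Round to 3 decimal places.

Drop tube worms once their profitability E₂/h₂ falls below the rate achievable on small bivalves alone: E₂/h₂ = λE₁/(1 + λh₁).
Solve for λ: λE₁h₂ = E₂(1 + λh₁) → λ(E₁h₂ − E₂h₁) = E₂ → λ = E₂/(E₁h₂ − E₂h₁).
λ = 6.32/(6.47×36 − 6.32×11.4) = 6.32/160.9 = 0.03929 per s.

0.039 per s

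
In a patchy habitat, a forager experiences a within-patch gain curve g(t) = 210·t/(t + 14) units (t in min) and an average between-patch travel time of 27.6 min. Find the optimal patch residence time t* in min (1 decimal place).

19.7 min

Maximise g(t)/(T+t): set derivative to zero → g'(t)(T+t) = g(t).
g'(t) = 210·14/(t + 14)². Setting 210·14/(t+14)² = 210t/[(t+14)(27.6+t)] gives 14(27.6+t) = t(t+14), so t² = 14×27.6 = 386.4.
t* = √386.4 = 19.66 min.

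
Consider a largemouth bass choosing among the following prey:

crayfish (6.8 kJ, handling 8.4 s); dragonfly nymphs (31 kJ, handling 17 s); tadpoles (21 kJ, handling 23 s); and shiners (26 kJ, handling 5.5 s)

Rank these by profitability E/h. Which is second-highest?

dragonfly nymphs

In descending order of E/h:
shiners: 26/5.5 = 4.73 kJ/s
dragonfly nymphs: 31/17 = 1.82 kJ/s
tadpoles: 21/23 = 0.913 kJ/s
crayfish: 6.8/8.4 = 0.81 kJ/s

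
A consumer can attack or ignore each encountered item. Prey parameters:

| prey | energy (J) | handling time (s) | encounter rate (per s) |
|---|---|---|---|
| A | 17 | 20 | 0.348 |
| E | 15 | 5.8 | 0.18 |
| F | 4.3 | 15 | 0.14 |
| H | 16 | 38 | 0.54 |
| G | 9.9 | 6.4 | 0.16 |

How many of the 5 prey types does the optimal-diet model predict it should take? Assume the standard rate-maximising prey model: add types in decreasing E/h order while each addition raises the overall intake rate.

Rank by E/h (J/s): E 2.59, G 1.55, A 0.85, H 0.421, F 0.287. Include each in turn until the next type's E/h falls below the running intake rate.
Rate on top 1: 1.321. G: 1.55 > 1.321 → include.
Rate on top 2: 1.396. A: 0.85 < 1.396 → exclude; stop.
Optimal diet: E, G — 2 of 5 types.

2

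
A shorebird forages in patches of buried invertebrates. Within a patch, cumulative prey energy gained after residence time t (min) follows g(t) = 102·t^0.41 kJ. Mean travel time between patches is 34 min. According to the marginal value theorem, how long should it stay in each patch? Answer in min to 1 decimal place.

23.6 min

Maximise g(t)/(T+t): set derivative to zero → g'(t)(T+t) = g(t).
g'(t) = 0.41·102·t^-0.59. Setting 0.41·102·t^-0.59 = 102·t^0.41/(34+t) gives 0.41(34+t) = t, so 0.59·t = 0.41×34.
t* = 0.41×34/0.59 = 23.63 min.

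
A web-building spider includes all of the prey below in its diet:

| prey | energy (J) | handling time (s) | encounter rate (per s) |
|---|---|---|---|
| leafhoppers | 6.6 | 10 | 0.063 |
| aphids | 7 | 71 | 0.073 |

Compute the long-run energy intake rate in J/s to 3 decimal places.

0.136 J/s

R = Σλ_iE_i / (1 + Σλ_ih_i)
Numerator: 0.063×6.6 + 0.073×7 = 0.9268
Denominator: 1 + 0.063×10 + 0.073×71 = 6.813
R = 0.9268/6.813 = 0.136 J/s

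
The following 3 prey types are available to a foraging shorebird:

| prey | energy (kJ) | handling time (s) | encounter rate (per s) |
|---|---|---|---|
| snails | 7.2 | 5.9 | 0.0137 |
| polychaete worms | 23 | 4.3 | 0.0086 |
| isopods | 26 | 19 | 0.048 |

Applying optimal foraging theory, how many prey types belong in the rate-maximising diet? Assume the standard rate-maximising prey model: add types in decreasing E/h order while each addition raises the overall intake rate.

E/h in descending order: polychaete worms 5.35, isopods 1.37, snails 1.22 kJ/s. The optimal diet is the largest prefix of this list for which every included type satisfies E_i/h_i > R on the types above it.
Rate on top 1: 0.1907. isopods: 1.37 > 0.1907 → include.
Rate on top 2: 0.7418. snails: 1.22 > 0.7418 → include.
Optimal diet: polychaete worms, isopods, snails — 3 of 3 types.

3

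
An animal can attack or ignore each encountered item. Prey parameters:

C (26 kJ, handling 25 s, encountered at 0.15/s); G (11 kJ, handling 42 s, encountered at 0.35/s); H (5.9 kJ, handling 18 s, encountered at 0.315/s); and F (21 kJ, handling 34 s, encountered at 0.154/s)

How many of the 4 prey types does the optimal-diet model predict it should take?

E/h in descending order: C 1.04, F 0.618, H 0.328, G 0.262 kJ/s. The optimal diet is the largest prefix of this list for which every included type satisfies E_i/h_i > R on the types above it.
Rate on top 1: 0.8211. F: 0.618 < 0.8211 → exclude; stop.
Optimal diet: C — 1 of 4 types.

1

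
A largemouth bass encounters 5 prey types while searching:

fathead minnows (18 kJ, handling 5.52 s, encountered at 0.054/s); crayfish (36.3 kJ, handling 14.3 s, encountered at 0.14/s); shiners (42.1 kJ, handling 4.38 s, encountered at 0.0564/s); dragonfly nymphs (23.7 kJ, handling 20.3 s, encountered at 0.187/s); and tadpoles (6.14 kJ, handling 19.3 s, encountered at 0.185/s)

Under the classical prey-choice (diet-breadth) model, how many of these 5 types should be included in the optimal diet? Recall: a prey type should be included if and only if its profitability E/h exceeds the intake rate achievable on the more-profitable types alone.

3

E/h in descending order: shiners 9.61, fathead minnows 3.26, crayfish 2.54, dragonfly nymphs 1.17, tadpoles 0.318 kJ/s. The optimal diet is the largest prefix of this list for which every included type satisfies E_i/h_i > R on the types above it.
Rate on top 1: 1.904. fathead minnows: 3.26 > 1.904 → include.
Rate on top 2: 2.166. crayfish: 2.54 > 2.166 → include.
Rate on top 3: 2.376. dragonfly nymphs: 1.17 < 2.376 → exclude; stop.
Optimal diet: shiners, fathead minnows, crayfish — 3 of 5 types.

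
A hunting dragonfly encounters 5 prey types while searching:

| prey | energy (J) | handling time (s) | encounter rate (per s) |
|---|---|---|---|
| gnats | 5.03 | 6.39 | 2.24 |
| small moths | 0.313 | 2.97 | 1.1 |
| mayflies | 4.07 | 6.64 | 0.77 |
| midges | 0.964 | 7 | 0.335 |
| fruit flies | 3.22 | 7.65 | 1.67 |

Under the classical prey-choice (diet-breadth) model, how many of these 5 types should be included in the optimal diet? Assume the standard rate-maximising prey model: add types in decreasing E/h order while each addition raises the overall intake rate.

Profitabilities (E/h, J/s): gnats 0.787, mayflies 0.613, fruit flies 0.421, midges 0.138, small moths 0.105. Add prey in this order while the next type's profitability exceeds the intake rate on those already taken.
Rate on top 1: 0.7358. mayflies: 0.613 < 0.7358 → exclude; stop.
Optimal diet: gnats — 1 of 5 types.

1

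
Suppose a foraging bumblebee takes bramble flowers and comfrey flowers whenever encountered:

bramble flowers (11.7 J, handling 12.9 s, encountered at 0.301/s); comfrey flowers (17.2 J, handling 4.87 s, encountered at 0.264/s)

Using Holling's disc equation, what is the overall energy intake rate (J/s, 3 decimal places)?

R = Σλ_iE_i / (1 + Σλ_ih_i)
Numerator: 0.301×11.7 + 0.264×17.2 = 8.062
Denominator: 1 + 0.301×12.9 + 0.264×4.87 = 6.169
R = 8.062/6.169 = 1.307 J/s

1.307 J/s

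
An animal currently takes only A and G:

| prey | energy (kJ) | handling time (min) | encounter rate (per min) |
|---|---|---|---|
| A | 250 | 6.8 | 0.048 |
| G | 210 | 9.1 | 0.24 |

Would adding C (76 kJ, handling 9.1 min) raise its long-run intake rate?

No

Current rate: (0.048×250 + 0.24×210)/(1 + 0.048×6.8 + 0.24×9.1) = 17.78 kJ/min.
C: E/h = 76/9.1 = 8.352 kJ/min.
8.352 < 17.78, so adding C would lower the average — exclude it.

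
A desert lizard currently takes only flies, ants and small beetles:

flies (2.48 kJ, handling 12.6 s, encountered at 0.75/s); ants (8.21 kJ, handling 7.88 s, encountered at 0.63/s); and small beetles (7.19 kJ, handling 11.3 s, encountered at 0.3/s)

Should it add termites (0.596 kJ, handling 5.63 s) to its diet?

Current rate: (0.75×2.48 + 0.63×8.21 + 0.3×7.19)/(1 + 0.75×12.6 + 0.63×7.88 + 0.3×11.3) = 0.4887 kJ/s.
termites: E/h = 0.596/5.63 = 0.1059 kJ/s.
Since 0.1059 < R, time spent handling termites is better spent searching.

No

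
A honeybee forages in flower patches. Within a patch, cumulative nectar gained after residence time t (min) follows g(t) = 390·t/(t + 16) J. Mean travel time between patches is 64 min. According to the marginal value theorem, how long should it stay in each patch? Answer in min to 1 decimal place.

Optimal t* satisfies g'(t*) = g(t*)/(T + t*).
g'(t) = 390·16/(t + 16)². Setting 390·16/(t+16)² = 390t/[(t+16)(64+t)] gives 16(64+t) = t(t+16), so t² = 16×64 = 1024.
t* = √1024 = 32 min.

32.0 min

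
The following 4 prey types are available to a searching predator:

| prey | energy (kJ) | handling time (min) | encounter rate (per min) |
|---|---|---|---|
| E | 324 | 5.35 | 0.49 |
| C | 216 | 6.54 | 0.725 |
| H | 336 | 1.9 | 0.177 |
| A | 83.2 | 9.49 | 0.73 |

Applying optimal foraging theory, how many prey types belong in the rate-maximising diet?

2

E/h in descending order: H 177, E 60.6, C 33, A 8.77 kJ/min. The optimal diet is the largest prefix of this list for which every included type satisfies E_i/h_i > R on the types above it.
Rate on top 1: 44.5. E: 60.6 > 44.5 → include.
Rate on top 2: 55.14. C: 33 < 55.14 → exclude; stop.
Optimal diet: H, E — 2 of 4 types.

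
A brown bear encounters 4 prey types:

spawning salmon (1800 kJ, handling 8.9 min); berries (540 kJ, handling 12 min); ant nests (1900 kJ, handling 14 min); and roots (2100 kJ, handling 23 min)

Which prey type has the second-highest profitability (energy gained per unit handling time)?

ant nests

In descending order of E/h:
spawning salmon: 1800/8.9 = 202 kJ/min
ant nests: 1900/14 = 136 kJ/min
roots: 2100/23 = 91.3 kJ/min
berries: 540/12 = 45 kJ/min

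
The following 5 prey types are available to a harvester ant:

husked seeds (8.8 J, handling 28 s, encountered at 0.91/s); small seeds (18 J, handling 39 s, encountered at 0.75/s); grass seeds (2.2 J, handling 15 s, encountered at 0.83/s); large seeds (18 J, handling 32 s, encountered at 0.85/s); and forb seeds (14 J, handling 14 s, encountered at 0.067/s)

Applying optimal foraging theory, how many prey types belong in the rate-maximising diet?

2

Profitabilities (E/h, J/s): forb seeds 1, large seeds 0.562, small seeds 0.462, husked seeds 0.314, grass seeds 0.147. Add prey in this order while the next type's profitability exceeds the intake rate on those already taken.
Rate on top 1: 0.484. large seeds: 0.562 > 0.484 → include.
Rate on top 2: 0.5573. small seeds: 0.462 < 0.5573 → exclude; stop.
Optimal diet: forb seeds, large seeds — 2 of 5 types.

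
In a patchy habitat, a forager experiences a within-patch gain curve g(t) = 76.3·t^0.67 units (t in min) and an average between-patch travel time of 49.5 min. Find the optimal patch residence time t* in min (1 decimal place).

100.5 min

Optimal t* satisfies g'(t*) = g(t*)/(T + t*).
g'(t) = 0.67·76.3·t^-0.33. Setting 0.67·76.3·t^-0.33 = 76.3·t^0.67/(49.5+t) gives 0.67(49.5+t) = t, so 0.33·t = 0.67×49.5.
t* = 0.67×49.5/0.33 = 100.5 min.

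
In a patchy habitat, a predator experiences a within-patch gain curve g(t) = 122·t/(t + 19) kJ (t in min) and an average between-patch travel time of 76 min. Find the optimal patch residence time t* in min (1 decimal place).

Optimal t* satisfies g'(t*) = g(t*)/(T + t*).
g'(t) = 122·19/(t + 19)². Setting 122·19/(t+19)² = 122t/[(t+19)(76+t)] gives 19(76+t) = t(t+19), so t² = 19×76 = 1444.
t* = √1444 = 38 min.

38.0 min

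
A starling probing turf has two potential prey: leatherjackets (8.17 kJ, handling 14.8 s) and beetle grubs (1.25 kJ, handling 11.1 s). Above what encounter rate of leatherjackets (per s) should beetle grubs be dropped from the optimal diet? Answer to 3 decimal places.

0.017 per s

At the threshold, the rate on leatherjackets alone equals the profitability of beetle grubs: λ·8.17/(1 + λ·14.8) = 1.25/11.1 = 0.1126.
Rearranging, λ(8.17 − 0.1126×14.8) = 0.1126, so λ = 0.1126/6.503 = 0.01732 per s.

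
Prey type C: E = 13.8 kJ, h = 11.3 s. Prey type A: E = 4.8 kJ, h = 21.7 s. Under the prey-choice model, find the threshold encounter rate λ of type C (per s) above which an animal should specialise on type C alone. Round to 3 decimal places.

0.020 per s

Drop type A once their profitability E₂/h₂ falls below the rate achievable on type C alone: E₂/h₂ = λE₁/(1 + λh₁).
Solve for λ: λE₁h₂ = E₂(1 + λh₁) → λ(E₁h₂ − E₂h₁) = E₂ → λ = E₂/(E₁h₂ − E₂h₁).
λ = 4.8/(13.8×21.7 − 4.8×11.3) = 4.8/245.2 = 0.01957 per s.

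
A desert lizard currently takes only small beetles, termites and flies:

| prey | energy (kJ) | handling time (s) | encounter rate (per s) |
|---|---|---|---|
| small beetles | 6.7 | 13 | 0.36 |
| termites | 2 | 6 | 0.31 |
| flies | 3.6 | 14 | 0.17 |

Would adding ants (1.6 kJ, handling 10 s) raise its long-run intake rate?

Intake rate on the current diet: R = (0.36×6.7 + 0.31×2 + 0.17×3.6) / (1 + 0.36×13 + 0.31×6 + 0.17×14) = 3.644/9.92 = 0.3673 kJ/s.
Profitability of ants: 1.6/10 = 0.16 kJ/s.
Since 0.16 < R, time spent handling ants is better spent searching.

No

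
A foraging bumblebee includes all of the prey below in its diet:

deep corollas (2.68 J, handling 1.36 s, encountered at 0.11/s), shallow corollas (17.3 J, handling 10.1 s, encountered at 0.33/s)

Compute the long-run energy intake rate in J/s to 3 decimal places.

Energy encountered per unit search time: 0.11×2.68 + 0.33×17.3 = 6.004 J/s.
Handling time per unit search time: 0.11×1.36 + 0.33×10.1 = 3.483.
Rate = 6.004/(1 + 3.483) = 1.339 J/s.

1.339 J/s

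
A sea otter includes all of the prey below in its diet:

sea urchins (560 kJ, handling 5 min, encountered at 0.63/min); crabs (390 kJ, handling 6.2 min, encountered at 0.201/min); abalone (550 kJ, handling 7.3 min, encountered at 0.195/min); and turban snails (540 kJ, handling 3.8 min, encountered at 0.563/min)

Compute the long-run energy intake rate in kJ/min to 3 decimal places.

94.034 kJ/min

R = (0.63×560 + 0.201×390 + 0.195×550 + 0.563×540) / (1 + 0.63×5 + 0.201×6.2 + 0.195×7.3 + 0.563×3.8) = 842.5/8.959 = 94.03 kJ/min.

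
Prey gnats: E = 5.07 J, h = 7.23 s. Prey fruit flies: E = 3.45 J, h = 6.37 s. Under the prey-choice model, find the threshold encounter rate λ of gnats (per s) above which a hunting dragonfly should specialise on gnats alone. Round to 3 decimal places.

0.469 per s

At the threshold, the rate on gnats alone equals the profitability of fruit flies: λ·5.07/(1 + λ·7.23) = 3.45/6.37 = 0.5416.
Rearranging, λ(5.07 − 0.5416×7.23) = 0.5416, so λ = 0.5416/1.154 = 0.4692 per s.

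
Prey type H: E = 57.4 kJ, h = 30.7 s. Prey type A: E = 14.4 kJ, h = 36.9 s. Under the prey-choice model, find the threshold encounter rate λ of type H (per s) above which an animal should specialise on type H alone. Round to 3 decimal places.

0.009 per s

At the threshold, the rate on type H alone equals the profitability of type A: λ·57.4/(1 + λ·30.7) = 14.4/36.9 = 0.3902.
Rearranging, λ(57.4 − 0.3902×30.7) = 0.3902, so λ = 0.3902/45.42 = 0.008592 per s.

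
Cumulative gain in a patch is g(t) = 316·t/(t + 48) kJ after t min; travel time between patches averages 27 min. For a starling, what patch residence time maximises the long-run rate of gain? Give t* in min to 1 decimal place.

Maximise g(t)/(T+t): set derivative to zero → g'(t)(T+t) = g(t).
g'(t) = 316·48/(t + 48)². Setting 316·48/(t+48)² = 316t/[(t+48)(27+t)] gives 48(27+t) = t(t+48), so t² = 48×27 = 1296.
t* = √1296 = 36 min.

36.0 min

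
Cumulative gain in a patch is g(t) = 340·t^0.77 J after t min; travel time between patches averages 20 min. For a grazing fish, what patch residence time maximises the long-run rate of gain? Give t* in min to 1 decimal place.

67.0 min

By the marginal value theorem, leave when the instantaneous gain rate g'(t) equals the habitat-wide average g(t)/(T + t).
g'(t) = 0.77·340·t^-0.23. Setting 0.77·340·t^-0.23 = 340·t^0.77/(20+t) gives 0.77(20+t) = t, so 0.23·t = 0.77×20.
t* = 0.77×20/0.23 = 66.96 min.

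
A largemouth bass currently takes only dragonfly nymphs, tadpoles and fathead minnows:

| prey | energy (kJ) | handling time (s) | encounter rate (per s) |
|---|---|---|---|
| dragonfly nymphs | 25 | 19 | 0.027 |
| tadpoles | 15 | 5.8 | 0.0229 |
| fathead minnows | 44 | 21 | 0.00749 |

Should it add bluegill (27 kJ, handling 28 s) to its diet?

Yes

On dragonfly nymphs, tadpoles and fathead minnows alone, R = ΣλE/(1+Σλh) = 1.348/1.803 = 0.7476 kJ/s.
Profitability of bluegill: 27/28 = 0.9643 kJ/s.
0.9643 > 0.7476, so adding bluegill raises the average — include it.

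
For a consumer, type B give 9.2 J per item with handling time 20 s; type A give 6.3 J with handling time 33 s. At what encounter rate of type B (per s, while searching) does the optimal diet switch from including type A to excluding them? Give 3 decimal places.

0.035 per s

At the threshold, the rate on type B alone equals the profitability of type A: λ·9.2/(1 + λ·20) = 6.3/33 = 0.1909.
Rearranging, λ(9.2 − 0.1909×20) = 0.1909, so λ = 0.1909/5.382 = 0.03547 per s.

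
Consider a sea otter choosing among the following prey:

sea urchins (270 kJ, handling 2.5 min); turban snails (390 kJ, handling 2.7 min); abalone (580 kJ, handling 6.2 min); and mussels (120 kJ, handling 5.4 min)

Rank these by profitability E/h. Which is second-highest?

Profitability E/h (kJ/min): sea urchins = 270/2.5 = 108, turban snails = 390/2.7 = 144, abalone = 580/6.2 = 93.5, mussels = 120/5.4 = 22.2.
Ranked: turban snails > sea urchins > abalone > mussels.

sea urchins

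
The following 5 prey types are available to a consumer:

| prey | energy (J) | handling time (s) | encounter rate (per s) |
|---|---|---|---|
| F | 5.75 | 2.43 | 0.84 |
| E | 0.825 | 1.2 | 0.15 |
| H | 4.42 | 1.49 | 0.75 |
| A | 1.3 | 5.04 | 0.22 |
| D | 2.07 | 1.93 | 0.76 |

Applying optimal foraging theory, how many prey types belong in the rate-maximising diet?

2

Rank by E/h (J/s): H 2.97, F 2.37, D 1.07, E 0.688, A 0.258. Include each in turn until the next type's E/h falls below the running intake rate.
Rate on top 1: 1.566. F: 2.37 > 1.566 → include.
Rate on top 2: 1.959. D: 1.07 < 1.959 → exclude; stop.
Optimal diet: H, F — 2 of 5 types.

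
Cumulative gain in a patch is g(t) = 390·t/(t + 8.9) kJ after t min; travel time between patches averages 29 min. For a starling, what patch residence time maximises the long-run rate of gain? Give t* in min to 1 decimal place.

Maximise g(t)/(T+t): set derivative to zero → g'(t)(T+t) = g(t).
g'(t) = 390·8.9/(t + 8.9)². Setting 390·8.9/(t+8.9)² = 390t/[(t+8.9)(29+t)] gives 8.9(29+t) = t(t+8.9), so t² = 8.9×29 = 258.1.
t* = √258.1 = 16.07 min.

16.1 min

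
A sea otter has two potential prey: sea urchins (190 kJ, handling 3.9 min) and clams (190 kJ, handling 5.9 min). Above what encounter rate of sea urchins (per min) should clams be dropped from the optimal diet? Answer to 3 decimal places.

0.500 per min

At the threshold, the rate on sea urchins alone equals the profitability of clams: λ·190/(1 + λ·3.9) = 190/5.9 = 32.2.
Rearranging, λ(190 − 32.2×3.9) = 32.2, so λ = 32.2/64.41 = 0.5 per min.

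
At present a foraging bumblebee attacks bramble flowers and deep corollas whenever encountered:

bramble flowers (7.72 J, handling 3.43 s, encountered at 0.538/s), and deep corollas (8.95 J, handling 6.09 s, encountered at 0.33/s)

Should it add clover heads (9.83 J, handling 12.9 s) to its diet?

No

Current rate: (0.538×7.72 + 0.33×8.95)/(1 + 0.538×3.43 + 0.33×6.09) = 1.464 J/s.
Profitability of clover heads: 9.83/12.9 = 0.762 J/s.
Since 0.762 < R, time spent handling clover heads is better spent searching.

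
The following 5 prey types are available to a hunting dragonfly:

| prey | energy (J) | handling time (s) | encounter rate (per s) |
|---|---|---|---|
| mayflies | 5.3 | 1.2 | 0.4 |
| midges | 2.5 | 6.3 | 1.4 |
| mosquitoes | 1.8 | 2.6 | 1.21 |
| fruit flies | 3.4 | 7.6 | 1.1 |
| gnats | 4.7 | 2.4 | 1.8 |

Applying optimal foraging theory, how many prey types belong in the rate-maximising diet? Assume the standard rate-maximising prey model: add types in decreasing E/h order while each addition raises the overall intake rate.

2

Profitabilities (E/h, J/s): mayflies 4.42, gnats 1.96, mosquitoes 0.692, fruit flies 0.447, midges 0.397. Add prey in this order while the next type's profitability exceeds the intake rate on those already taken.
Rate on top 1: 1.432. gnats: 1.96 > 1.432 → include.
Rate on top 2: 1.824. mosquitoes: 0.692 < 1.824 → exclude; stop.
Optimal diet: mayflies, gnats — 2 of 5 types.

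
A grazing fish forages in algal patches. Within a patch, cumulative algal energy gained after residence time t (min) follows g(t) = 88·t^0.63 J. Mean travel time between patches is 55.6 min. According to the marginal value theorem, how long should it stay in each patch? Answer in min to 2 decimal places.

94.67 min

By the marginal value theorem, leave when the instantaneous gain rate g'(t) equals the habitat-wide average g(t)/(T + t).
g'(t) = 0.63·88·t^-0.37. Setting 0.63·88·t^-0.37 = 88·t^0.63/(55.6+t) gives 0.63(55.6+t) = t, so 0.37·t = 0.63×55.6.
t* = 0.63×55.6/0.37 = 94.67 min.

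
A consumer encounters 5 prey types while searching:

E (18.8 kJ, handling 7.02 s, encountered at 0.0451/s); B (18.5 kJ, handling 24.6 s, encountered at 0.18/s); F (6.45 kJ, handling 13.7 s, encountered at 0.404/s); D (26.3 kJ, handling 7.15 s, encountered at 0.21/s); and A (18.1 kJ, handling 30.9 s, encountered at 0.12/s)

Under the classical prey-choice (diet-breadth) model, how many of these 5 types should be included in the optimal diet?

Profitabilities (E/h, kJ/s): D 3.68, E 2.68, B 0.752, A 0.586, F 0.471. Add prey in this order while the next type's profitability exceeds the intake rate on those already taken.
Rate on top 1: 2.208. E: 2.68 > 2.208 → include.
Rate on top 2: 2.261. B: 0.752 < 2.261 → exclude; stop.
Optimal diet: D, E — 2 of 5 types.

2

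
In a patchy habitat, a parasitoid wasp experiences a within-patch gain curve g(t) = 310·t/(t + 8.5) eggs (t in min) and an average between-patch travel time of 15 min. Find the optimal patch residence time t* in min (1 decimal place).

Maximise g(t)/(T+t): set derivative to zero → g'(t)(T+t) = g(t).
g'(t) = 310·8.5/(t + 8.5)². Setting 310·8.5/(t+8.5)² = 310t/[(t+8.5)(15+t)] gives 8.5(15+t) = t(t+8.5), so t² = 8.5×15 = 127.5.
t* = √127.5 = 11.29 min.

11.3 min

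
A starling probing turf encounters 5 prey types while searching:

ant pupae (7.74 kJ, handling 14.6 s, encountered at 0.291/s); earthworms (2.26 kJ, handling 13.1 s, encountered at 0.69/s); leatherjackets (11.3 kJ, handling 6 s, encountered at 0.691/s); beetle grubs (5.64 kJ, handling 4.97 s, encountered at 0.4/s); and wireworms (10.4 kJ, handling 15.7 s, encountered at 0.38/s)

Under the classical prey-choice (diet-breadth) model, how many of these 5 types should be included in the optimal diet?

Rank by E/h (kJ/s): leatherjackets 1.88, beetle grubs 1.13, wireworms 0.662, ant pupae 0.53, earthworms 0.173. Include each in turn until the next type's E/h falls below the running intake rate.
Rate on top 1: 1.517. beetle grubs: 1.13 < 1.517 → exclude; stop.
Optimal diet: leatherjackets — 1 of 5 types.

1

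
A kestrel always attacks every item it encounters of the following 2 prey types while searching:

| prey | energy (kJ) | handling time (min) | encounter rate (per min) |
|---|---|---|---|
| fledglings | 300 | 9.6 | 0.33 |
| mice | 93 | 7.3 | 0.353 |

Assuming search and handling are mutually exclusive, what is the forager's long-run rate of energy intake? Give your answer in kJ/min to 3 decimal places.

19.545 kJ/min

Energy encountered per unit search time: 0.33×300 + 0.353×93 = 131.8 kJ/min.
Handling time per unit search time: 0.33×9.6 + 0.353×7.3 = 5.745.
Rate = 131.8/(1 + 5.745) = 19.54 kJ/min.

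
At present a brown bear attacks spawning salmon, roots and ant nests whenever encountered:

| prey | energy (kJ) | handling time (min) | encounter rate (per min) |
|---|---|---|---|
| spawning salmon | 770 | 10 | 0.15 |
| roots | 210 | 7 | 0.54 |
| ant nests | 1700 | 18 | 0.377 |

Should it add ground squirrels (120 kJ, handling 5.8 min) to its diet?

Intake rate on the current diet: R = (0.15×770 + 0.54×210 + 0.377×1700) / (1 + 0.15×10 + 0.54×7 + 0.377×18) = 869.8/13.07 = 66.57 kJ/min.
Profitability of ground squirrels: 120/5.8 = 20.69 kJ/min.
Since 20.69 < R, time spent handling ground squirrels is better spent searching.

No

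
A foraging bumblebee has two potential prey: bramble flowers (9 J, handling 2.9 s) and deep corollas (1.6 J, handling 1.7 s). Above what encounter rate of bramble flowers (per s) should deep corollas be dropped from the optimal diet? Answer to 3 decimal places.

At the threshold, the rate on bramble flowers alone equals the profitability of deep corollas: λ·9/(1 + λ·2.9) = 1.6/1.7 = 0.9412.
Rearranging, λ(9 − 0.9412×2.9) = 0.9412, so λ = 0.9412/6.271 = 0.1501 per s.

0.150 per s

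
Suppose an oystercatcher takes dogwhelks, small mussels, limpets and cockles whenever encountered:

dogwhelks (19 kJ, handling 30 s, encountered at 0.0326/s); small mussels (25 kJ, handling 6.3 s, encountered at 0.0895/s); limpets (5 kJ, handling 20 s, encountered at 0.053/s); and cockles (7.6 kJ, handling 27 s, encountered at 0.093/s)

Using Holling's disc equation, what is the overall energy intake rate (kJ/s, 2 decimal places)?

R = Σλ_iE_i / (1 + Σλ_ih_i)
Numerator: 0.0326×19 + 0.0895×25 + 0.053×5 + 0.093×7.6 = 3.829
Denominator: 1 + 0.0326×30 + 0.0895×6.3 + 0.053×20 + 0.093×27 = 6.113
R = 3.829/6.113 = 0.6263 kJ/s

0.63 kJ/s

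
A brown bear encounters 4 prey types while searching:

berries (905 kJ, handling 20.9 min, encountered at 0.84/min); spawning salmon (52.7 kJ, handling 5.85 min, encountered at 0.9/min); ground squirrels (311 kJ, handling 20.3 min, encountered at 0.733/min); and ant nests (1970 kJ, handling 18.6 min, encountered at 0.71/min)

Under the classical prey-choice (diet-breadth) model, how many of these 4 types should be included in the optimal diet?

1

Rank by E/h (kJ/min): ant nests 106, berries 43.3, ground squirrels 15.3, spawning salmon 9.01. Include each in turn until the next type's E/h falls below the running intake rate.
Rate on top 1: 98.46. berries: 43.3 < 98.46 → exclude; stop.
Optimal diet: ant nests — 1 of 4 types.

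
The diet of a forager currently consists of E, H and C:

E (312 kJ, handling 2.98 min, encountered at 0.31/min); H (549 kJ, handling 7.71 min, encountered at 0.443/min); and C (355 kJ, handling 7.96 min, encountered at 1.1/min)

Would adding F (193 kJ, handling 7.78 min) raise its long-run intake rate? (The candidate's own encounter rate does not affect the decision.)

Intake rate on the current diet: R = (0.31×312 + 0.443×549 + 1.1×355) / (1 + 0.31×2.98 + 0.443×7.71 + 1.1×7.96) = 730.4/14.1 = 51.82 kJ/min.
F: E/h = 193/7.78 = 24.81 kJ/min.
Since 24.81 < R, time spent handling F is better spent searching.

No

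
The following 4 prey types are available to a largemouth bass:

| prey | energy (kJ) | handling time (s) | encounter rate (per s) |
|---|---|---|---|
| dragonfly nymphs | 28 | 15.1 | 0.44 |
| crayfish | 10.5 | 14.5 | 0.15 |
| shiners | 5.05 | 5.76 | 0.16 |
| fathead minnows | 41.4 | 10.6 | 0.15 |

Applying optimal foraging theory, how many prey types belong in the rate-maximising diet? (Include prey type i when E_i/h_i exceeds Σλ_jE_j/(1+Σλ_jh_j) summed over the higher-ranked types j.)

1

Profitabilities (E/h, kJ/s): fathead minnows 3.91, dragonfly nymphs 1.85, shiners 0.877, crayfish 0.724. Add prey in this order while the next type's profitability exceeds the intake rate on those already taken.
Rate on top 1: 2.398. dragonfly nymphs: 1.85 < 2.398 → exclude; stop.
Optimal diet: fathead minnows — 1 of 4 types.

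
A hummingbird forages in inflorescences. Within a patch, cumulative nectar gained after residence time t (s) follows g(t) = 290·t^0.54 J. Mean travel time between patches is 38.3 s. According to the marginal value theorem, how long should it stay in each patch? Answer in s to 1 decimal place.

By the marginal value theorem, leave when the instantaneous gain rate g'(t) equals the habitat-wide average g(t)/(T + t).
g'(t) = 0.54·290·t^-0.46. Setting 0.54·290·t^-0.46 = 290·t^0.54/(38.3+t) gives 0.54(38.3+t) = t, so 0.46·t = 0.54×38.3.
t* = 0.54×38.3/0.46 = 44.96 s.

45.0 s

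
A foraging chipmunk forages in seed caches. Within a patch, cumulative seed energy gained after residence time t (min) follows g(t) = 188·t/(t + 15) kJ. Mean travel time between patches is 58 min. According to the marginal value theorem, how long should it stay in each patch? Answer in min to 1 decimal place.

29.5 min

By the marginal value theorem, leave when the instantaneous gain rate g'(t) equals the habitat-wide average g(t)/(T + t).
g'(t) = 188·15/(t + 15)². Setting 188·15/(t+15)² = 188t/[(t+15)(58+t)] gives 15(58+t) = t(t+15), so t² = 15×58 = 870.
t* = √870 = 29.5 min.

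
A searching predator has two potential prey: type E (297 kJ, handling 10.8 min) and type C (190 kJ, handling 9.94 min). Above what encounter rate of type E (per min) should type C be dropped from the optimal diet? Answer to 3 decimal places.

0.211 per min

The zero-one rule: include type C iff E₂/h₂ > λE₁/(1+λh₁). Equality gives the switch point.
λE₁h₂ = E₂ + λE₂h₁ ⇒ λ = E₂/(E₁h₂ − E₂h₁) = 190/(2952 − 2052) = 0.2111 per min.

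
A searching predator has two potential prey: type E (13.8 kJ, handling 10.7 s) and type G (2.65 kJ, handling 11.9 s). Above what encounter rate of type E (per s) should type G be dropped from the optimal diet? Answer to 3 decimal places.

Drop type G once their profitability E₂/h₂ falls below the rate achievable on type E alone: E₂/h₂ = λE₁/(1 + λh₁).
Solve for λ: λE₁h₂ = E₂(1 + λh₁) → λ(E₁h₂ − E₂h₁) = E₂ → λ = E₂/(E₁h₂ − E₂h₁).
λ = 2.65/(13.8×11.9 − 2.65×10.7) = 2.65/135.9 = 0.0195 per s.

0.020 per s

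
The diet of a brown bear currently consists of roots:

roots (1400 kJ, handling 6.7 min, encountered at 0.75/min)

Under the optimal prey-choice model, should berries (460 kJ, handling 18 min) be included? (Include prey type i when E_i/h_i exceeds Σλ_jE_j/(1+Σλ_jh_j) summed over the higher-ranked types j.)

On roots alone, R = ΣλE/(1+Σλh) = 1050/6.025 = 174.3 kJ/min.
Profitability of berries: 460/18 = 25.56 kJ/min.
25.56 < 174.3, so adding berries would lower the average — exclude it.

No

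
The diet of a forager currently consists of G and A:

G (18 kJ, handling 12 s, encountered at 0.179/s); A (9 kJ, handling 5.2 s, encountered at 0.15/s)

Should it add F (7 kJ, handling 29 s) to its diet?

No

Current rate: (0.179×18 + 0.15×9)/(1 + 0.179×12 + 0.15×5.2) = 1.164 kJ/s.
Profitability of F: 7/29 = 0.2414 kJ/s.
Since 0.2414 < R, time spent handling F is better spent searching.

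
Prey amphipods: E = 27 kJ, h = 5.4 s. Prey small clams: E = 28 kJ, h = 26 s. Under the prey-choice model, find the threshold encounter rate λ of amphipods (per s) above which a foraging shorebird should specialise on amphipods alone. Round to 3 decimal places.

The zero-one rule: include small clams iff E₂/h₂ > λE₁/(1+λh₁). Equality gives the switch point.
λE₁h₂ = E₂ + λE₂h₁ ⇒ λ = E₂/(E₁h₂ − E₂h₁) = 28/(702 − 151.2) = 0.05084 per s.

0.051 per s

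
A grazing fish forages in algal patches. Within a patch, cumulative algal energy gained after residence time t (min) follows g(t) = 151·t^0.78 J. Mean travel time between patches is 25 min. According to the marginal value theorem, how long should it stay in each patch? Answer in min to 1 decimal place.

By the marginal value theorem, leave when the instantaneous gain rate g'(t) equals the habitat-wide average g(t)/(T + t).
g'(t) = 0.78·151·t^-0.22. Setting 0.78·151·t^-0.22 = 151·t^0.78/(25+t) gives 0.78(25+t) = t, so 0.22·t = 0.78×25.
t* = 0.78×25/0.22 = 88.64 min.

88.6 min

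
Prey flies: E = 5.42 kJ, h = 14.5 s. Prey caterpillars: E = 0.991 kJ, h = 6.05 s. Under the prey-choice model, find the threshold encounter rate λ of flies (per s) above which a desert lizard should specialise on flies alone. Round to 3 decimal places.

At the threshold, the rate on flies alone equals the profitability of caterpillars: λ·5.42/(1 + λ·14.5) = 0.991/6.05 = 0.1638.
Rearranging, λ(5.42 − 0.1638×14.5) = 0.1638, so λ = 0.1638/3.045 = 0.0538 per s.

0.054 per s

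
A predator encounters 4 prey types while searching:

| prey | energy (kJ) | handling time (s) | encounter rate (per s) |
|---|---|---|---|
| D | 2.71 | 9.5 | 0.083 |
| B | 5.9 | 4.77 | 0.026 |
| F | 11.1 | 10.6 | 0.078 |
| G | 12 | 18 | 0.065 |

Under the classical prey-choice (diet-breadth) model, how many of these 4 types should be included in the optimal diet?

Rank by E/h (kJ/s): B 1.24, F 1.05, G 0.667, D 0.285. Include each in turn until the next type's E/h falls below the running intake rate.
Rate on top 1: 0.1365. F: 1.05 > 0.1365 → include.
Rate on top 2: 0.5224. G: 0.667 > 0.5224 → include.
Rate on top 3: 0.5765. D: 0.285 < 0.5765 → exclude; stop.
Optimal diet: B, F, G — 3 of 4 types.

3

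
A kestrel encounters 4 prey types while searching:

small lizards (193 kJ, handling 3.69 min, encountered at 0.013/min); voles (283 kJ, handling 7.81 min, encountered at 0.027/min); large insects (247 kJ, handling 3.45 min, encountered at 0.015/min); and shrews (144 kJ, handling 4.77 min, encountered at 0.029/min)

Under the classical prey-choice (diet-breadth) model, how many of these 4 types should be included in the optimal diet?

Profitabilities (E/h, kJ/min): large insects 71.6, small lizards 52.3, voles 36.2, shrews 30.2. Add prey in this order while the next type's profitability exceeds the intake rate on those already taken.
Rate on top 1: 3.523. small lizards: 52.3 > 3.523 → include.
Rate on top 2: 5.651. voles: 36.2 > 5.651 → include.
Rate on top 3: 10.57. shrews: 30.2 > 10.57 → include.
Optimal diet: large insects, small lizards, voles, shrews — 4 of 4 types.

4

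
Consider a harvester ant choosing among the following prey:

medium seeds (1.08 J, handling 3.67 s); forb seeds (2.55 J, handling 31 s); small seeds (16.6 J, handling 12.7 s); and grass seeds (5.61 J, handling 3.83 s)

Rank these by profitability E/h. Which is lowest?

Profitability E/h (J/s): medium seeds = 1.08/3.67 = 0.294, forb seeds = 2.55/31 = 0.0823, small seeds = 16.6/12.7 = 1.31, grass seeds = 5.61/3.83 = 1.46.
Ranked: grass seeds > small seeds > medium seeds > forb seeds.

forb seeds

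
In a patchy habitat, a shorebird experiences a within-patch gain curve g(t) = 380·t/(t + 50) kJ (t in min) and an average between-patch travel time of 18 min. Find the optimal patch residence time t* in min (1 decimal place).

30.0 min

Maximise g(t)/(T+t): set derivative to zero → g'(t)(T+t) = g(t).
g'(t) = 380·50/(t + 50)². Setting 380·50/(t+50)² = 380t/[(t+50)(18+t)] gives 50(18+t) = t(t+50), so t² = 50×18 = 900.
t* = √900 = 30 min.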